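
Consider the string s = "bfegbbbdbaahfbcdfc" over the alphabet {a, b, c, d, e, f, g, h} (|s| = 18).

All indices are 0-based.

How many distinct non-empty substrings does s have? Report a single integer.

sorted suffixes:
  #0 SA[0]=9  'aahfbcdfc'
  #1 SA[1]=10  'ahfbcdfc'
  #2 SA[2]=8  'baahfbcdfc'
  #3 SA[3]=4  'bbbdbaahfbcdfc'
  #4 SA[4]=5  'bbdbaahfbcdfc'
  #5 SA[5]=13  'bcdfc'
  #6 SA[6]=6  'bdbaahfbcdfc'
  #7 SA[7]=0  'bfegbbbdbaahfbcdfc'
  #8 SA[8]=17  'c'
  #9 SA[9]=14  'cdfc'
  #10 SA[10]=7  'dbaahfbcdfc'
  #11 SA[11]=15  'dfc'
  #12 SA[12]=2  'egbbbdbaahfbcdfc'
  #13 SA[13]=12  'fbcdfc'
  #14 SA[14]=16  'fc'
  #15 SA[15]=1  'fegbbbdbaahfbcdfc'
  #16 SA[16]=3  'gbbbdbaahfbcdfc'
  #17 SA[17]=11  'hfbcdfc'

SA = [9, 10, 8, 4, 5, 13, 6, 0, 17, 14, 7, 15, 2, 12, 16, 1, 3, 11]
i: (SA[i-1],SA[i]) lcp shared
  1: (9,10) 1 'a'
  2: (10,8) 0 ''
  3: (8,4) 1 'b'
  4: (4,5) 2 'bb'
  5: (5,13) 1 'b'
  6: (13,6) 1 'b'
  7: (6,0) 1 'b'
  8: (0,17) 0 ''
  9: (17,14) 1 'c'
  10: (14,7) 0 ''
  11: (7,15) 1 'd'
  12: (15,2) 0 ''
  13: (2,12) 0 ''
  14: (12,16) 1 'f'
  15: (16,1) 1 'f'
  16: (1,3) 0 ''
  17: (3,11) 0 ''

n(n+1)/2 = 18·19/2 = 171
Σ LCP = 0 + 1 + 0 + 1 + 2 + 1 + 1 + 1 + 0 + 1 + 0 + 1 + 0 + 0 + 1 + 1 + 0 + 0 = 11
distinct = 171 − 11 = 160

160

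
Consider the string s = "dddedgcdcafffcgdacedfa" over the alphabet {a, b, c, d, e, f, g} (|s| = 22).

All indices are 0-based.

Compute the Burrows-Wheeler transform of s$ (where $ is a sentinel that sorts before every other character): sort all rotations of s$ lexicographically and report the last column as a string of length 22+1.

afdcdgafgc$ddeecddffadc

rank  rotation                 last
    0  $dddedgcdcafffcgdacedfa  a
    1  a$dddedgcdcafffcgdacedf  f
    2  acedfa$dddedgcdcafffcgd  d
    3  afffcgdacedfa$dddedgcdc  c
    4  cafffcgdacedfa$dddedgcd  d
    5  cdcafffcgdacedfa$dddedg  g
    6  cedfa$dddedgcdcafffcgda  a
    7  cgdacedfa$dddedgcdcafff  f
    8  dacedfa$dddedgcdcafffcg  g
    9  dcafffcgdacedfa$dddedgc  c
   10  dddedgcdcafffcgdacedfa$  $
   11  ddedgcdcafffcgdacedfa$d  d
   12  dedgcdcafffcgdacedfa$dd  d
   13  dfa$dddedgcdcafffcgdace  e
   14  dgcdcafffcgdacedfa$ddde  e
   15  edfa$dddedgcdcafffcgdac  c
   16  edgcdcafffcgdacedfa$ddd  d
   17  fa$dddedgcdcafffcgdaced  d
   18  fcgdacedfa$dddedgcdcaff  f
   19  ffcgdacedfa$dddedgcdcaf  f
   20  fffcgdacedfa$dddedgcdca  a
   21  gcdcafffcgdacedfa$ddded  d
   22  gdacedfa$dddedgcdcafffc  c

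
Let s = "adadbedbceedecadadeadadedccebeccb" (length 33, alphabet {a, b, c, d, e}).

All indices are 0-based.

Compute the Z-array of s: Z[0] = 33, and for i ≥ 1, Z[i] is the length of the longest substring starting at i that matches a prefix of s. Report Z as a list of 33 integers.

Z[0]=33
i=1: i≥r, start 0; Z[1]=0
i=2: i≥r, start 0; Z[2]=2 scan→box=[2,4)
i=3: min(r-i=1, Z[1]=0)=0; Z[3]=0
i=4: i≥r, start 0; Z[4]=0
i=5: i≥r, start 0; Z[5]=0
i=6: i≥r, start 0; Z[6]=0
i=7: i≥r, start 0; Z[7]=0
i=8: i≥r, start 0; Z[8]=0
i=9: i≥r, start 0; Z[9]=0
i=10: i≥r, start 0; Z[10]=0
i=11: i≥r, start 0; Z[11]=0
i=12: i≥r, start 0; Z[12]=0
i=13: i≥r, start 0; Z[13]=0
i=14: i≥r, start 0; Z[14]=4 scan→box=[14,18)
i=15: min(r-i=3, Z[1]=0)=0; Z[15]=0
i=16: min(r-i=2, Z[2]=2)=2; Z[16]=2
i=17: min(r-i=1, Z[3]=0)=0; Z[17]=0
i=18: i≥r, start 0; Z[18]=0
i=19: i≥r, start 0; Z[19]=4 scan→box=[19,23)
i=20: min(r-i=3, Z[1]=0)=0; Z[20]=0
i=21: min(r-i=2, Z[2]=2)=2; Z[21]=2
i=22: min(r-i=1, Z[3]=0)=0; Z[22]=0
i=23: i≥r, start 0; Z[23]=0
i=24: i≥r, start 0; Z[24]=0
i=25: i≥r, start 0; Z[25]=0
i=26: i≥r, start 0; Z[26]=0
i=27: i≥r, start 0; Z[27]=0
i=28: i≥r, start 0; Z[28]=0
i=29: i≥r, start 0; Z[29]=0
i=30: i≥r, start 0; Z[30]=0
i=31: i≥r, start 0; Z[31]=0
i=32: i≥r, start 0; Z[32]=0

[33, 0, 2, 0, 0, 0, 0, 0, 0, 0, 0, 0, 0, 0, 4, 0, 2, 0, 0, 4, 0, 2, 0, 0, 0, 0, 0, 0, 0, 0, 0, 0, 0]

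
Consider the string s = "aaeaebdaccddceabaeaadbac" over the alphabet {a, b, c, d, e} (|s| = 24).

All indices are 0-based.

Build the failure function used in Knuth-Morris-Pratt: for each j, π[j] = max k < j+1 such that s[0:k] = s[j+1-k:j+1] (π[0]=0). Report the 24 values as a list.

[0, 1, 0, 1, 0, 0, 0, 1, 0, 0, 0, 0, 0, 0, 1, 0, 1, 0, 1, 2, 0, 0, 1, 0]

π[0] = 0
j=1 s[j]='a': π[1]=1 (border 'a')
j=2 s[j]='e': k: 1→0; π[2]=0 (border '')
j=3 s[j]='a': π[3]=1 (border 'a')
j=4 s[j]='e': k: 1→0; π[4]=0 (border '')
j=5 s[j]='b': π[5]=0 (border '')
j=6 s[j]='d': π[6]=0 (border '')
j=7 s[j]='a': π[7]=1 (border 'a')
j=8 s[j]='c': k: 1→0; π[8]=0 (border '')
j=9 s[j]='c': π[9]=0 (border '')
j=10 s[j]='d': π[10]=0 (border '')
j=11 s[j]='d': π[11]=0 (border '')
j=12 s[j]='c': π[12]=0 (border '')
j=13 s[j]='e': π[13]=0 (border '')
j=14 s[j]='a': π[14]=1 (border 'a')
j=15 s[j]='b': k: 1→0; π[15]=0 (border '')
j=16 s[j]='a': π[16]=1 (border 'a')
j=17 s[j]='e': k: 1→0; π[17]=0 (border '')
j=18 s[j]='a': π[18]=1 (border 'a')
j=19 s[j]='a': π[19]=2 (border 'aa')
j=20 s[j]='d': k: 2→1→0; π[20]=0 (border '')
j=21 s[j]='b': π[21]=0 (border '')
j=22 s[j]='a': π[22]=1 (border 'a')
j=23 s[j]='c': k: 1→0; π[23]=0 (border '')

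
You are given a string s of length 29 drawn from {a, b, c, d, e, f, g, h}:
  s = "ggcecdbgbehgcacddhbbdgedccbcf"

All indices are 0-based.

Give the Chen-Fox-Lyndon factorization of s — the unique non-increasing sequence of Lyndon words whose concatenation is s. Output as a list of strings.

["g", "g", "ce", "cd", "bg", "behgc", "acddhbbdgedccbcf"]

emit factor 1: 'g' (i=0, period=1)
emit factor 2: 'g' (i=1, period=1)
emit factor 3: 'ce' (i=2, period=2)
emit factor 4: 'cd' (i=4, period=2)
emit factor 5: 'bg' (i=6, period=2)
emit factor 6: 'behgc' (i=8, period=5)
emit factor 7: 'acddhbbdgedccbcf' (i=13, period=16)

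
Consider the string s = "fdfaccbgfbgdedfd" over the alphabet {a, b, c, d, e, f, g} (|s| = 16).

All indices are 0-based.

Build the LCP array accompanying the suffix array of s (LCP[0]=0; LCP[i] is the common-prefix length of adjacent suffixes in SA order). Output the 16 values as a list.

[0, 0, 2, 0, 1, 0, 1, 1, 2, 0, 0, 1, 1, 2, 0, 1]

sorted suffixes:
  #0 SA[0]=3  'accbgfbgdedfd'
  #1 SA[1]=9  'bgdedfd'
  #2 SA[2]=6  'bgfbgdedfd'
  #3 SA[3]=5  'cbgfbgdedfd'
  #4 SA[4]=4  'ccbgfbgdedfd'
  #5 SA[5]=15  'd'
  #6 SA[6]=11  'dedfd'
  #7 SA[7]=1  'dfaccbgfbgdedfd'
  #8 SA[8]=13  'dfd'
  #9 SA[9]=12  'edfd'
  #10 SA[10]=2  'faccbgfbgdedfd'
  #11 SA[11]=8  'fbgdedfd'
  #12 SA[12]=14  'fd'
  #13 SA[13]=0  'fdfaccbgfbgdedfd'
  #14 SA[14]=10  'gdedfd'
  #15 SA[15]=7  'gfbgdedfd'

SA = [3, 9, 6, 5, 4, 15, 11, 1, 13, 12, 2, 8, 14, 0, 10, 7]
rank  pair      lcp
   1  s[3:],s[9:]  0  ''
   2  s[9:],s[6:]  2  'bg'
   3  s[6:],s[5:]  0  ''
   4  s[5:],s[4:]  1  'c'
   5  s[4:],s[15:]  0  ''
   6  s[15:],s[11:]  1  'd'
   7  s[11:],s[1:]  1  'd'
   8  s[1:],s[13:]  2  'df'
   9  s[13:],s[12:]  0  ''
  10  s[12:],s[2:]  0  ''
  11  s[2:],s[8:]  1  'f'
  12  s[8:],s[14:]  1  'f'
  13  s[14:],s[0:]  2  'fd'
  14  s[0:],s[10:]  0  ''
  15  s[10:],s[7:]  1  'g'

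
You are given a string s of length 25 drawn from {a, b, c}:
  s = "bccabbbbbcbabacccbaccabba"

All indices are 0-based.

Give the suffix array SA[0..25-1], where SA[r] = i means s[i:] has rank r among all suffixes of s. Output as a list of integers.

rank→(start, suffix):
  0 → (24, 'a')
  1 → (11, 'abacccbaccabba')
  2 → (21, 'abba')
  3 → (3, 'abbbbbcbabacccbaccabba')
  4 → (18, 'accabba')
  5 → (13, 'acccbaccabba')
  6 → (23, 'ba')
  7 → (10, 'babacccbaccabba')
  8 → (17, 'baccabba')
  9 → (12, 'bacccbaccabba')
  10 → (22, 'bba')
  11 → (4, 'bbbbbcbabacccbaccabba')
  12 → (5, 'bbbbcbabacccbaccabba')
  13 → (6, 'bbbcbabacccbaccabba')
  14 → (7, 'bbcbabacccbaccabba')
  15 → (8, 'bcbabacccbaccabba')
  16 → (0, 'bccabbbbbcbabacccbaccabba')
  17 → (20, 'cabba')
  18 → (2, 'cabbbbbcbabacccbaccabba')
  19 → (9, 'cbabacccbaccabba')
  20 → (16, 'cbaccabba')
  21 → (19, 'ccabba')
  22 → (1, 'ccabbbbbcbabacccbaccabba')
  23 → (15, 'ccbaccabba')
  24 → (14, 'cccbaccabba')

[24, 11, 21, 3, 18, 13, 23, 10, 17, 12, 22, 4, 5, 6, 7, 8, 0, 20, 2, 9, 16, 19, 1, 15, 14]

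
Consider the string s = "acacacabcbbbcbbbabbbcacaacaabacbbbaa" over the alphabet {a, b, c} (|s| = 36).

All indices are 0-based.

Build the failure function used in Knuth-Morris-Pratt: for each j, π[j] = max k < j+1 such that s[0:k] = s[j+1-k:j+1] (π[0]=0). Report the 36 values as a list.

[0, 0, 1, 2, 3, 4, 5, 0, 0, 0, 0, 0, 0, 0, 0, 0, 1, 0, 0, 0, 0, 1, 2, 3, 1, 2, 3, 1, 0, 1, 2, 0, 0, 0, 1, 1]

π[0] = 0
j=1 s[j]='c': π[1]=0 (border '')
j=2 s[j]='a': π[2]=1 (border 'a')
j=3 s[j]='c': π[3]=2 (border 'ac')
j=4 s[j]='a': π[4]=3 (border 'aca')
j=5 s[j]='c': π[5]=4 (border 'acac')
j=6 s[j]='a': π[6]=5 (border 'acaca')
j=7 s[j]='b': k: 5→3→1→0; π[7]=0 (border '')
j=8 s[j]='c': π[8]=0 (border '')
j=9 s[j]='b': π[9]=0 (border '')
j=10 s[j]='b': π[10]=0 (border '')
j=11 s[j]='b': π[11]=0 (border '')
j=12 s[j]='c': π[12]=0 (border '')
j=13 s[j]='b': π[13]=0 (border '')
j=14 s[j]='b': π[14]=0 (border '')
j=15 s[j]='b': π[15]=0 (border '')
j=16 s[j]='a': π[16]=1 (border 'a')
j=17 s[j]='b': k: 1→0; π[17]=0 (border '')
j=18 s[j]='b': π[18]=0 (border '')
j=19 s[j]='b': π[19]=0 (border '')
j=20 s[j]='c': π[20]=0 (border '')
j=21 s[j]='a': π[21]=1 (border 'a')
j=22 s[j]='c': π[22]=2 (border 'ac')
j=23 s[j]='a': π[23]=3 (border 'aca')
j=24 s[j]='a': k: 3→1→0; π[24]=1 (border 'a')
j=25 s[j]='c': π[25]=2 (border 'ac')
j=26 s[j]='a': π[26]=3 (border 'aca')
j=27 s[j]='a': k: 3→1→0; π[27]=1 (border 'a')
j=28 s[j]='b': k: 1→0; π[28]=0 (border '')
j=29 s[j]='a': π[29]=1 (border 'a')
j=30 s[j]='c': π[30]=2 (border 'ac')
j=31 s[j]='b': k: 2→0; π[31]=0 (border '')
j=32 s[j]='b': π[32]=0 (border '')
j=33 s[j]='b': π[33]=0 (border '')
j=34 s[j]='a': π[34]=1 (border 'a')
j=35 s[j]='a': k: 1→0; π[35]=1 (border 'a')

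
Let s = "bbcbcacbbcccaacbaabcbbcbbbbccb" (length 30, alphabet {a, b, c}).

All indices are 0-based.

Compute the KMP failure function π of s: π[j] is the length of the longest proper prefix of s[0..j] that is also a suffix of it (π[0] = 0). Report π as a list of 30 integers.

[0, 1, 0, 1, 0, 0, 0, 1, 2, 3, 0, 0, 0, 0, 0, 1, 0, 0, 1, 0, 1, 2, 3, 4, 2, 2, 2, 3, 0, 1]

π[0] = 0
j=1 s[j]='b': π[1]=1 (border 'b')
j=2 s[j]='c': k: 1→0; π[2]=0 (border '')
j=3 s[j]='b': π[3]=1 (border 'b')
j=4 s[j]='c': k: 1→0; π[4]=0 (border '')
j=5 s[j]='a': π[5]=0 (border '')
j=6 s[j]='c': π[6]=0 (border '')
j=7 s[j]='b': π[7]=1 (border 'b')
j=8 s[j]='b': π[8]=2 (border 'bb')
j=9 s[j]='c': π[9]=3 (border 'bbc')
j=10 s[j]='c': k: 3→0; π[10]=0 (border '')
j=11 s[j]='c': π[11]=0 (border '')
j=12 s[j]='a': π[12]=0 (border '')
j=13 s[j]='a': π[13]=0 (border '')
j=14 s[j]='c': π[14]=0 (border '')
j=15 s[j]='b': π[15]=1 (border 'b')
j=16 s[j]='a': k: 1→0; π[16]=0 (border '')
j=17 s[j]='a': π[17]=0 (border '')
j=18 s[j]='b': π[18]=1 (border 'b')
j=19 s[j]='c': k: 1→0; π[19]=0 (border '')
j=20 s[j]='b': π[20]=1 (border 'b')
j=21 s[j]='b': π[21]=2 (border 'bb')
j=22 s[j]='c': π[22]=3 (border 'bbc')
j=23 s[j]='b': π[23]=4 (border 'bbcb')
j=24 s[j]='b': k: 4→1; π[24]=2 (border 'bb')
j=25 s[j]='b': k: 2→1; π[25]=2 (border 'bb')
j=26 s[j]='b': k: 2→1; π[26]=2 (border 'bb')
j=27 s[j]='c': π[27]=3 (border 'bbc')
j=28 s[j]='c': k: 3→0; π[28]=0 (border '')
j=29 s[j]='b': π[29]=1 (border 'b')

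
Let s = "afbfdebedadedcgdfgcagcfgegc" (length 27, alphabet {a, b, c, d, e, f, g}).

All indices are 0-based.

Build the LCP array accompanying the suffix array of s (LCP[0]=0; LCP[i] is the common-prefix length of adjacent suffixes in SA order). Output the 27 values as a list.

[0, 1, 1, 0, 1, 0, 1, 1, 1, 0, 1, 1, 2, 1, 0, 1, 2, 1, 0, 1, 1, 2, 0, 2, 2, 1, 1]

rank | idx | suffix
   0 |   9 | adedcgdfgcagcfgegc
   1 |   0 | afbfdebedadedcgdfgcagcfgegc
   2 |  19 | agcfgegc
   3 |   6 | bedadedcgdfgcagcfgegc
   4 |   2 | bfdebedadedcgdfgcagcfgegc
   5 |  26 | c
   6 |  18 | cagcfgegc
   7 |  21 | cfgegc
   8 |  13 | cgdfgcagcfgegc
   9 |   8 | dadedcgdfgcagcfgegc
  10 |  12 | dcgdfgcagcfgegc
  11 |   4 | debedadedcgdfgcagcfgegc
  12 |  10 | dedcgdfgcagcfgegc
  13 |  15 | dfgcagcfgegc
  14 |   5 | ebedadedcgdfgcagcfgegc
  15 |   7 | edadedcgdfgcagcfgegc
  16 |  11 | edcgdfgcagcfgegc
  17 |  24 | egc
  18 |   1 | fbfdebedadedcgdfgcagcfgegc
  19 |   3 | fdebedadedcgdfgcagcfgegc
  20 |  16 | fgcagcfgegc
  21 |  22 | fgegc
  22 |  25 | gc
  23 |  17 | gcagcfgegc
  24 |  20 | gcfgegc
  25 |  14 | gdfgcagcfgegc
  26 |  23 | gegc

SA = [9, 0, 19, 6, 2, 26, 18, 21, 13, 8, 12, 4, 10, 15, 5, 7, 11, 24, 1, 3, 16, 22, 25, 17, 20, 14, 23]
i: (SA[i-1],SA[i]) lcp shared
  1: (9,0) 1 'a'
  2: (0,19) 1 'a'
  3: (19,6) 0 ''
  4: (6,2) 1 'b'
  5: (2,26) 0 ''
  6: (26,18) 1 'c'
  7: (18,21) 1 'c'
  8: (21,13) 1 'c'
  9: (13,8) 0 ''
  10: (8,12) 1 'd'
  11: (12,4) 1 'd'
  12: (4,10) 2 'de'
  13: (10,15) 1 'd'
  14: (15,5) 0 ''
  15: (5,7) 1 'e'
  16: (7,11) 2 'ed'
  17: (11,24) 1 'e'
  18: (24,1) 0 ''
  19: (1,3) 1 'f'
  20: (3,16) 1 'f'
  21: (16,22) 2 'fg'
  22: (22,25) 0 ''
  23: (25,17) 2 'gc'
  24: (17,20) 2 'gc'
  25: (20,14) 1 'g'
  26: (14,23) 1 'g'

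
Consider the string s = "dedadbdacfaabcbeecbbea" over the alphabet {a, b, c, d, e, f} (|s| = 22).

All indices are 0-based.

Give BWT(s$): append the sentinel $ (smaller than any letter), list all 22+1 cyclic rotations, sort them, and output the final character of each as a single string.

aefaddcadbcebabea$bedbc

rank  rotation                 last
    0  $dedadbdacfaabcbeecbbea  a
    1  a$dedadbdacfaabcbeecbbe  e
    2  aabcbeecbbea$dedadbdacf  f
    3  abcbeecbbea$dedadbdacfa  a
    4  acfaabcbeecbbea$dedadbd  d
    5  adbdacfaabcbeecbbea$ded  d
    6  bbea$dedadbdacfaabcbeec  c
    7  bcbeecbbea$dedadbdacfaa  a
    8  bdacfaabcbeecbbea$dedad  d
    9  bea$dedadbdacfaabcbeecb  b
   10  beecbbea$dedadbdacfaabc  c
   11  cbbea$dedadbdacfaabcbee  e
   12  cbeecbbea$dedadbdacfaab  b
   13  cfaabcbeecbbea$dedadbda  a
   14  dacfaabcbeecbbea$dedadb  b
   15  dadbdacfaabcbeecbbea$de  e
   16  dbdacfaabcbeecbbea$deda  a
   17  dedadbdacfaabcbeecbbea$  $
   18  ea$dedadbdacfaabcbeecbb  b
   19  ecbbea$dedadbdacfaabcbe  e
   20  edadbdacfaabcbeecbbea$d  d
   21  eecbbea$dedadbdacfaabcb  b
   22  faabcbeecbbea$dedadbdac  c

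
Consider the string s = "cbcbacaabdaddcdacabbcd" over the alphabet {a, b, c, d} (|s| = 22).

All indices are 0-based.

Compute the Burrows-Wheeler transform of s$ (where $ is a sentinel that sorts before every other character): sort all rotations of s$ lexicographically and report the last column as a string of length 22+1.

rank  rotation                 last
    0  $cbcbacaabdaddcdacabbcd  d
    1  aabdaddcdacabbcd$cbcbac  c
    2  abbcd$cbcbacaabdaddcdac  c
    3  abdaddcdacabbcd$cbcbaca  a
    4  acaabdaddcdacabbcd$cbcb  b
    5  acabbcd$cbcbacaabdaddcd  d
    6  addcdacabbcd$cbcbacaabd  d
    7  bacaabdaddcdacabbcd$cbc  c
    8  bbcd$cbcbacaabdaddcdaca  a
    9  bcbacaabdaddcdacabbcd$c  c
   10  bcd$cbcbacaabdaddcdacab  b
   11  bdaddcdacabbcd$cbcbacaa  a
   12  caabdaddcdacabbcd$cbcba  a
   13  cabbcd$cbcbacaabdaddcda  a
   14  cbacaabdaddcdacabbcd$cb  b
   15  cbcbacaabdaddcdacabbcd$  $
   16  cd$cbcbacaabdaddcdacabb  b
   17  cdacabbcd$cbcbacaabdadd  d
   18  d$cbcbacaabdaddcdacabbc  c
   19  dacabbcd$cbcbacaabdaddc  c
   20  daddcdacabbcd$cbcbacaab  b
   21  dcdacabbcd$cbcbacaabdad  d
   22  ddcdacabbcd$cbcbacaabda  a

dccabddcacbaaab$bdccbda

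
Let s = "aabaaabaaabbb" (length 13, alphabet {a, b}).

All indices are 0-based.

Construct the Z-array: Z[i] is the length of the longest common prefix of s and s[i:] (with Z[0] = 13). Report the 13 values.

Z[0]=13
i=1: i≥r, start 0; Z[1]=1 extend→box=[1,2)
i=2: i≥r, start 0; Z[2]=0
i=3: i≥r, start 0; Z[3]=2 extend→box=[3,5)
i=4: min(r-i=1, Z[1]=1)=1; Z[4]=7 extend→box=[4,11)
i=5: min(r-i=6, Z[1]=1)=1; Z[5]=1
i=6: min(r-i=5, Z[2]=0)=0; Z[6]=0
i=7: min(r-i=4, Z[3]=2)=2; Z[7]=2
i=8: min(r-i=3, Z[4]=7)=3; Z[8]=3
i=9: min(r-i=2, Z[5]=1)=1; Z[9]=1
i=10: min(r-i=1, Z[6]=0)=0; Z[10]=0
i=11: i≥r, start 0; Z[11]=0
i=12: i≥r, start 0; Z[12]=0

[13, 1, 0, 2, 7, 1, 0, 2, 3, 1, 0, 0, 0]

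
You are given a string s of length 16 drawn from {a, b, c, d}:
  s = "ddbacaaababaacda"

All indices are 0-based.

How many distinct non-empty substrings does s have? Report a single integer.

sorted suffixes:
  #0 SA[0]=15  'a'
  #1 SA[1]=5  'aaababaacda'
  #2 SA[2]=6  'aababaacda'
  #3 SA[3]=11  'aacda'
  #4 SA[4]=9  'abaacda'
  #5 SA[5]=7  'ababaacda'
  #6 SA[6]=3  'acaaababaacda'
  #7 SA[7]=12  'acda'
  #8 SA[8]=10  'baacda'
  #9 SA[9]=8  'babaacda'
  #10 SA[10]=2  'bacaaababaacda'
  #11 SA[11]=4  'caaababaacda'
  #12 SA[12]=13  'cda'
  #13 SA[13]=14  'da'
  #14 SA[14]=1  'dbacaaababaacda'
  #15 SA[15]=0  'ddbacaaababaacda'

SA = [15, 5, 6, 11, 9, 7, 3, 12, 10, 8, 2, 4, 13, 14, 1, 0]
rank  pair      lcp
   1  s[15:],s[5:]  1  'a'
   2  s[5:],s[6:]  2  'aa'
   3  s[6:],s[11:]  2  'aa'
   4  s[11:],s[9:]  1  'a'
   5  s[9:],s[7:]  3  'aba'
   6  s[7:],s[3:]  1  'a'
   7  s[3:],s[12:]  2  'ac'
   8  s[12:],s[10:]  0  ''
   9  s[10:],s[8:]  2  'ba'
  10  s[8:],s[2:]  2  'ba'
  11  s[2:],s[4:]  0  ''
  12  s[4:],s[13:]  1  'c'
  13  s[13:],s[14:]  0  ''
  14  s[14:],s[1:]  1  'd'
  15  s[1:],s[0:]  1  'd'

n(n+1)/2 = 16·17/2 = 136
Σ LCP = 0 + 1 + 2 + 2 + 1 + 3 + 1 + 2 + 0 + 2 + 2 + 0 + 1 + 0 + 1 + 1 = 19
distinct = 136 − 19 = 117

117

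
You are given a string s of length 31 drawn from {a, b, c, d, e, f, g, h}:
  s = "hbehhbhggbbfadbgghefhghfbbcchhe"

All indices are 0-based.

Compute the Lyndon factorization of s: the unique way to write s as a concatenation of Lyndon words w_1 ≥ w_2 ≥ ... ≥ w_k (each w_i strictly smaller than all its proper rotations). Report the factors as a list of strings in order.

["h", "behhbhgg", "bbf", "adbgghefhghfbbcchhe"]

emit factor 1: 'h' (i=0, period=1)
emit factor 2: 'behhbhgg' (i=1, period=8)
emit factor 3: 'bbf' (i=9, period=3)
emit factor 4: 'adbgghefhghfbbcchhe' (i=12, period=19)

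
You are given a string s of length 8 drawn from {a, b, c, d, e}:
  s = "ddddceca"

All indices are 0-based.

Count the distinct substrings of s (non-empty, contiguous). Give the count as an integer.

29

rank | idx | suffix
   0 |   7 | a
   1 |   6 | ca
   2 |   4 | ceca
   3 |   3 | dceca
   4 |   2 | ddceca
   5 |   1 | dddceca
   6 |   0 | ddddceca
   7 |   5 | eca

SA = [7, 6, 4, 3, 2, 1, 0, 5]
[i] adj suffixes → lcp
  [1] 7/6 → 0 ('')
  [2] 6/4 → 1 ('c')
  [3] 4/3 → 0 ('')
  [4] 3/2 → 1 ('d')
  [5] 2/1 → 2 ('dd')
  [6] 1/0 → 3 ('ddd')
  [7] 0/5 → 0 ('')

n(n+1)/2 = 8·9/2 = 36
Σ LCP = 0 + 0 + 1 + 0 + 1 + 2 + 3 + 0 = 7
distinct = 36 − 7 = 29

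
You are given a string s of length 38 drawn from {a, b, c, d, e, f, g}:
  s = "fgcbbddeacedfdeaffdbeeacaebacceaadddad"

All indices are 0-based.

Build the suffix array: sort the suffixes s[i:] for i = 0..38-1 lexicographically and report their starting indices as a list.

[31, 22, 27, 8, 36, 32, 24, 15, 26, 3, 4, 19, 23, 2, 28, 29, 9, 37, 35, 18, 34, 33, 5, 6, 13, 11, 30, 21, 7, 14, 25, 10, 20, 17, 12, 16, 0, 1]

rank→(start, suffix):
  0 → (31, 'aadddad')
  1 → (22, 'acaebacceaadddad')
  2 → (27, 'acceaadddad')
  3 → (8, 'acedfdeaffdbeeacaebacceaadddad')
  4 → (36, 'ad')
  5 → (32, 'adddad')
  6 → (24, 'aebacceaadddad')
  7 → (15, 'affdbeeacaebacceaadddad')
  8 → (26, 'bacceaadddad')
  9 → (3, 'bbddeacedfdeaffdbeeacaebacceaadddad')
  10 → (4, 'bddeacedfdeaffdbeeacaebacceaadddad')
  11 → (19, 'beeacaebacceaadddad')
  12 → (23, 'caebacceaadddad')
  13 → (2, 'cbbddeacedfdeaffdbeeacaebacceaadddad')
  14 → (28, 'cceaadddad')
  15 → (29, 'ceaadddad')
  16 → (9, 'cedfdeaffdbeeacaebacceaadddad')
  17 → (37, 'd')
  18 → (35, 'dad')
  19 → (18, 'dbeeacaebacceaadddad')
  20 → (34, 'ddad')
  21 → (33, 'dddad')
  22 → (5, 'ddeacedfdeaffdbeeacaebacceaadddad')
  23 → (6, 'deacedfdeaffdbeeacaebacceaadddad')
  24 → (13, 'deaffdbeeacaebacceaadddad')
  25 → (11, 'dfdeaffdbeeacaebacceaadddad')
  26 → (30, 'eaadddad')
  27 → (21, 'eacaebacceaadddad')
  28 → (7, 'eacedfdeaffdbeeacaebacceaadddad')
  29 → (14, 'eaffdbeeacaebacceaadddad')
  30 → (25, 'ebacceaadddad')
  31 → (10, 'edfdeaffdbeeacaebacceaadddad')
  32 → (20, 'eeacaebacceaadddad')
  33 → (17, 'fdbeeacaebacceaadddad')
  34 → (12, 'fdeaffdbeeacaebacceaadddad')
  35 → (16, 'ffdbeeacaebacceaadddad')
  36 → (0, 'fgcbbddeacedfdeaffdbeeacaebacceaadddad')
  37 → (1, 'gcbbddeacedfdeaffdbeeacaebacceaadddad')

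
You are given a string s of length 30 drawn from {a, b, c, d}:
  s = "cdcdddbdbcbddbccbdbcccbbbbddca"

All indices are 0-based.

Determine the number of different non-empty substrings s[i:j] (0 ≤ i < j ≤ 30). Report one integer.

rank→(start, suffix):
  0 → (29, 'a')
  1 → (22, 'bbbbddca')
  2 → (23, 'bbbddca')
  3 → (24, 'bbddca')
  4 → (8, 'bcbddbccbdbcccbbbbddca')
  5 → (13, 'bccbdbcccbbbbddca')
  6 → (18, 'bcccbbbbddca')
  7 → (6, 'bdbcbddbccbdbcccbbbbddca')
  8 → (16, 'bdbcccbbbbddca')
  9 → (10, 'bddbccbdbcccbbbbddca')
  10 → (25, 'bddca')
  11 → (28, 'ca')
  12 → (21, 'cbbbbddca')
  13 → (15, 'cbdbcccbbbbddca')
  14 → (9, 'cbddbccbdbcccbbbbddca')
  15 → (20, 'ccbbbbddca')
  16 → (14, 'ccbdbcccbbbbddca')
  17 → (19, 'cccbbbbddca')
  18 → (0, 'cdcdddbdbcbddbccbdbcccbbbbddca')
  19 → (2, 'cdddbdbcbddbccbdbcccbbbbddca')
  20 → (7, 'dbcbddbccbdbcccbbbbddca')
  21 → (12, 'dbccbdbcccbbbbddca')
  22 → (17, 'dbcccbbbbddca')
  23 → (5, 'dbdbcbddbccbdbcccbbbbddca')
  24 → (27, 'dca')
  25 → (1, 'dcdddbdbcbddbccbdbcccbbbbddca')
  26 → (11, 'ddbccbdbcccbbbbddca')
  27 → (4, 'ddbdbcbddbccbdbcccbbbbddca')
  28 → (26, 'ddca')
  29 → (3, 'dddbdbcbddbccbdbcccbbbbddca')

SA = [29, 22, 23, 24, 8, 13, 18, 6, 16, 10, 25, 28, 21, 15, 9, 20, 14, 19, 0, 2, 7, 12, 17, 5, 27, 1, 11, 4, 26, 3]
i: (SA[i-1],SA[i]) lcp shared
  1: (29,22) 0 ''
  2: (22,23) 3 'bbb'
  3: (23,24) 2 'bb'
  4: (24,8) 1 'b'
  5: (8,13) 2 'bc'
  6: (13,18) 3 'bcc'
  7: (18,6) 1 'b'
  8: (6,16) 4 'bdbc'
  9: (16,10) 2 'bd'
  10: (10,25) 3 'bdd'
  11: (25,28) 0 ''
  12: (28,21) 1 'c'
  13: (21,15) 2 'cb'
  14: (15,9) 3 'cbd'
  15: (9,20) 1 'c'
  16: (20,14) 3 'ccb'
  17: (14,19) 2 'cc'
  18: (19,0) 1 'c'
  19: (0,2) 2 'cd'
  20: (2,7) 0 ''
  21: (7,12) 3 'dbc'
  22: (12,17) 4 'dbcc'
  23: (17,5) 2 'db'
  24: (5,27) 1 'd'
  25: (27,1) 2 'dc'
  26: (1,11) 1 'd'
  27: (11,4) 3 'ddb'
  28: (4,26) 2 'dd'
  29: (26,3) 2 'dd'

n(n+1)/2 = 30·31/2 = 465
Σ LCP = 0 + 0 + 3 + 2 + 1 + 2 + 3 + 1 + 4 + 2 + 3 + 0 + 1 + 2 + 3 + 1 + 3 + 2 + 1 + 2 + 0 + 3 + 4 + 2 + 1 + 2 + 1 + 3 + 2 + 2 = 56
distinct = 465 − 56 = 409

409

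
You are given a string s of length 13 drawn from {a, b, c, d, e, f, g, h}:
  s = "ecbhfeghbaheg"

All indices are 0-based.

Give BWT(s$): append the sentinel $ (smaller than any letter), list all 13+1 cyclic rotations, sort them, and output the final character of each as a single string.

rank  rotation        last
    0  $ecbhfeghbaheg  g
    1  aheg$ecbhfeghb  b
    2  baheg$ecbhfegh  h
    3  bhfeghbaheg$ec  c
    4  cbhfeghbaheg$e  e
    5  ecbhfeghbaheg$  $
    6  eg$ecbhfeghbah  h
    7  eghbaheg$ecbhf  f
    8  feghbaheg$ecbh  h
    9  g$ecbhfeghbahe  e
   10  ghbaheg$ecbhfe  e
   11  hbaheg$ecbhfeg  g
   12  heg$ecbhfeghba  a
   13  hfeghbaheg$ecb  b

gbhce$hfheegab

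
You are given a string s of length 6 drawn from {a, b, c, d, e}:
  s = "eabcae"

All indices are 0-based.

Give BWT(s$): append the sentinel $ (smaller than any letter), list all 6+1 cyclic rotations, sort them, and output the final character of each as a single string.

eecaba$

rank  rotation last
    0  $eabcae  e
    1  abcae$e  e
    2  ae$eabc  c
    3  bcae$ea  a
    4  cae$eab  b
    5  e$eabca  a
    6  eabcae$  $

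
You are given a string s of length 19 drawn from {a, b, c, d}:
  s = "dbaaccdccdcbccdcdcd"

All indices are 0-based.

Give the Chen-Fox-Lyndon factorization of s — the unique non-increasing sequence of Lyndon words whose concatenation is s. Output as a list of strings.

["d", "b", "aaccdccdcbccdcdcd"]

emit factor 1: 'd' (i=0, period=1)
emit factor 2: 'b' (i=1, period=1)
emit factor 3: 'aaccdccdcbccdcdcd' (i=2, period=17)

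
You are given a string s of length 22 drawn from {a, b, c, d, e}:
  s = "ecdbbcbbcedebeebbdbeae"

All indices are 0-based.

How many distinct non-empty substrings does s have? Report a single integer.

rank→(start, suffix):
  0 → (20, 'ae')
  1 → (3, 'bbcbbcedebeebbdbeae')
  2 → (6, 'bbcedebeebbdbeae')
  3 → (15, 'bbdbeae')
  4 → (4, 'bcbbcedebeebbdbeae')
  5 → (7, 'bcedebeebbdbeae')
  6 → (16, 'bdbeae')
  7 → (18, 'beae')
  8 → (12, 'beebbdbeae')
  9 → (5, 'cbbcedebeebbdbeae')
  10 → (1, 'cdbbcbbcedebeebbdbeae')
  11 → (8, 'cedebeebbdbeae')
  12 → (2, 'dbbcbbcedebeebbdbeae')
  13 → (17, 'dbeae')
  14 → (10, 'debeebbdbeae')
  15 → (21, 'e')
  16 → (19, 'eae')
  17 → (14, 'ebbdbeae')
  18 → (11, 'ebeebbdbeae')
  19 → (0, 'ecdbbcbbcedebeebbdbeae')
  20 → (9, 'edebeebbdbeae')
  21 → (13, 'eebbdbeae')

SA = [20, 3, 6, 15, 4, 7, 16, 18, 12, 5, 1, 8, 2, 17, 10, 21, 19, 14, 11, 0, 9, 13]
i: (SA[i-1],SA[i]) lcp shared
  1: (20,3) 0 ''
  2: (3,6) 3 'bbc'
  3: (6,15) 2 'bb'
  4: (15,4) 1 'b'
  5: (4,7) 2 'bc'
  6: (7,16) 1 'b'
  7: (16,18) 1 'b'
  8: (18,12) 2 'be'
  9: (12,5) 0 ''
  10: (5,1) 1 'c'
  11: (1,8) 1 'c'
  12: (8,2) 0 ''
  13: (2,17) 2 'db'
  14: (17,10) 1 'd'
  15: (10,21) 0 ''
  16: (21,19) 1 'e'
  17: (19,14) 1 'e'
  18: (14,11) 2 'eb'
  19: (11,0) 1 'e'
  20: (0,9) 1 'e'
  21: (9,13) 1 'e'

n(n+1)/2 = 22·23/2 = 253
Σ LCP = 0 + 0 + 3 + 2 + 1 + 2 + 1 + 1 + 2 + 0 + 1 + 1 + 0 + 2 + 1 + 0 + 1 + 1 + 2 + 1 + 1 + 1 = 24
distinct = 253 − 24 = 229

229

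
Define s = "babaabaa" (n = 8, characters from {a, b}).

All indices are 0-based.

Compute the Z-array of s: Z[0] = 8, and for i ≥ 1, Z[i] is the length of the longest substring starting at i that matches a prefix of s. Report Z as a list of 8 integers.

[8, 0, 2, 0, 0, 2, 0, 0]

Z[0]=8
i=1: fresh scan; Z[1]=0
i=2: fresh scan; Z[2]=2 grow→box=[2,4)
i=3: min(r-i=1, Z[1]=0)=0; Z[3]=0
i=4: fresh scan; Z[4]=0
i=5: fresh scan; Z[5]=2 grow→box=[5,7)
i=6: min(r-i=1, Z[1]=0)=0; Z[6]=0
i=7: fresh scan; Z[7]=0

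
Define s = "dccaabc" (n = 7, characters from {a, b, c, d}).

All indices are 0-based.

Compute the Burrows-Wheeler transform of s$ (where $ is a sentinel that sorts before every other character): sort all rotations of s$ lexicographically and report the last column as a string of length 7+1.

ccaabcd$

rank  rotation  last
    0  $dccaabc  c
    1  aabc$dcc  c
    2  abc$dcca  a
    3  bc$dccaa  a
    4  c$dccaab  b
    5  caabc$dc  c
    6  ccaabc$d  d
    7  dccaabc$  $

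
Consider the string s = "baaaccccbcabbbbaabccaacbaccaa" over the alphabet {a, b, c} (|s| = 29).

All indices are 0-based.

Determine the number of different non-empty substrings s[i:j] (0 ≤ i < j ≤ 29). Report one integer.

rank | idx | suffix
   0 |  28 | a
   1 |  27 | aa
   2 |   1 | aaaccccbcabbbbaabccaacbaccaa
   3 |  15 | aabccaacbaccaa
   4 |  20 | aacbaccaa
   5 |   2 | aaccccbcabbbbaabccaacbaccaa
   6 |  10 | abbbbaabccaacbaccaa
   7 |  16 | abccaacbaccaa
   8 |  21 | acbaccaa
   9 |  24 | accaa
  10 |   3 | accccbcabbbbaabccaacbaccaa
  11 |   0 | baaaccccbcabbbbaabccaacbaccaa
  12 |  14 | baabccaacbaccaa
  13 |  23 | baccaa
  14 |  13 | bbaabccaacbaccaa
  15 |  12 | bbbaabccaacbaccaa
  16 |  11 | bbbbaabccaacbaccaa
  17 |   8 | bcabbbbaabccaacbaccaa
  18 |  17 | bccaacbaccaa
  19 |  26 | caa
  20 |  19 | caacbaccaa
  21 |   9 | cabbbbaabccaacbaccaa
  22 |  22 | cbaccaa
  23 |   7 | cbcabbbbaabccaacbaccaa
  24 |  25 | ccaa
  25 |  18 | ccaacbaccaa
  26 |   6 | ccbcabbbbaabccaacbaccaa
  27 |   5 | cccbcabbbbaabccaacbaccaa
  28 |   4 | ccccbcabbbbaabccaacbaccaa

SA = [28, 27, 1, 15, 20, 2, 10, 16, 21, 24, 3, 0, 14, 23, 13, 12, 11, 8, 17, 26, 19, 9, 22, 7, 25, 18, 6, 5, 4]
[i] adj suffixes → lcp
  [1] 28/27 → 1 ('a')
  [2] 27/1 → 2 ('aa')
  [3] 1/15 → 2 ('aa')
  [4] 15/20 → 2 ('aa')
  [5] 20/2 → 3 ('aac')
  [6] 2/10 → 1 ('a')
  [7] 10/16 → 2 ('ab')
  [8] 16/21 → 1 ('a')
  [9] 21/24 → 2 ('ac')
  [10] 24/3 → 3 ('acc')
  [11] 3/0 → 0 ('')
  [12] 0/14 → 3 ('baa')
  [13] 14/23 → 2 ('ba')
  [14] 23/13 → 1 ('b')
  [15] 13/12 → 2 ('bb')
  [16] 12/11 → 3 ('bbb')
  [17] 11/8 → 1 ('b')
  [18] 8/17 → 2 ('bc')
  [19] 17/26 → 0 ('')
  [20] 26/19 → 3 ('caa')
  [21] 19/9 → 2 ('ca')
  [22] 9/22 → 1 ('c')
  [23] 22/7 → 2 ('cb')
  [24] 7/25 → 1 ('c')
  [25] 25/18 → 4 ('ccaa')
  [26] 18/6 → 2 ('cc')
  [27] 6/5 → 2 ('cc')
  [28] 5/4 → 3 ('ccc')

n(n+1)/2 = 29·30/2 = 435
Σ LCP = 0 + 1 + 2 + 2 + 2 + 3 + 1 + 2 + 1 + 2 + 3 + 0 + 3 + 2 + 1 + 2 + 3 + 1 + 2 + 0 + 3 + 2 + 1 + 2 + 1 + 4 + 2 + 2 + 3 = 53
distinct = 435 − 53 = 382

382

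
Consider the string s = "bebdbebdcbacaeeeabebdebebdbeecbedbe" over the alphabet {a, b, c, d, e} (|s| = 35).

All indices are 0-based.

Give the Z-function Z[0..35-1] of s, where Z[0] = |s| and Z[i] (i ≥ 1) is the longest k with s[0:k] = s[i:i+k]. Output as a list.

Z[0]=35
i=1: outside box; Z[1]=0
i=2: outside box; Z[2]=1 scan→box=[2,3)
i=3: outside box; Z[3]=0
i=4: outside box; Z[4]=4 scan→box=[4,8)
i=5: min(r-i=3, Z[1]=0)=0; Z[5]=0
i=6: min(r-i=2, Z[2]=1)=1; Z[6]=1
i=7: min(r-i=1, Z[3]=0)=0; Z[7]=0
i=8: outside box; Z[8]=0
i=9: outside box; Z[9]=1 scan→box=[9,10)
i=10: outside box; Z[10]=0
i=11: outside box; Z[11]=0
i=12: outside box; Z[12]=0
i=13: outside box; Z[13]=0
i=14: outside box; Z[14]=0
i=15: outside box; Z[15]=0
i=16: outside box; Z[16]=0
i=17: outside box; Z[17]=4 scan→box=[17,21)
i=18: min(r-i=3, Z[1]=0)=0; Z[18]=0
i=19: min(r-i=2, Z[2]=1)=1; Z[19]=1
i=20: min(r-i=1, Z[3]=0)=0; Z[20]=0
i=21: outside box; Z[21]=0
i=22: outside box; Z[22]=6 scan→box=[22,28)
i=23: min(r-i=5, Z[1]=0)=0; Z[23]=0
i=24: min(r-i=4, Z[2]=1)=1; Z[24]=1
i=25: min(r-i=3, Z[3]=0)=0; Z[25]=0
i=26: min(r-i=2, Z[4]=4)=2; Z[26]=2
i=27: min(r-i=1, Z[5]=0)=0; Z[27]=0
i=28: outside box; Z[28]=0
i=29: outside box; Z[29]=0
i=30: outside box; Z[30]=2 scan→box=[30,32)
i=31: min(r-i=1, Z[1]=0)=0; Z[31]=0
i=32: outside box; Z[32]=0
i=33: outside box; Z[33]=2 scan→box=[33,35)
i=34: min(r-i=1, Z[1]=0)=0; Z[34]=0

[35, 0, 1, 0, 4, 0, 1, 0, 0, 1, 0, 0, 0, 0, 0, 0, 0, 4, 0, 1, 0, 0, 6, 0, 1, 0, 2, 0, 0, 0, 2, 0, 0, 2, 0]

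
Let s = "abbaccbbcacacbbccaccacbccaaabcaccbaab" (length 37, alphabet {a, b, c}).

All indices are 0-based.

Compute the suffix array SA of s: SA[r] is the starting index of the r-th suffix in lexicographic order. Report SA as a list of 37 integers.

[25, 34, 26, 35, 0, 27, 9, 11, 20, 17, 30, 3, 36, 33, 2, 1, 6, 13, 7, 28, 22, 14, 24, 8, 10, 19, 16, 29, 32, 5, 12, 21, 23, 18, 15, 31, 4]

rank | idx | suffix
   0 |  25 | aaabcaccbaab
   1 |  34 | aab
   2 |  26 | aabcaccbaab
   3 |  35 | ab
   4 |   0 | abbaccbbcacacbbccaccacbccaaabcaccbaab
   5 |  27 | abcaccbaab
   6 |   9 | acacbbccaccacbccaaabcaccbaab
   7 |  11 | acbbccaccacbccaaabcaccbaab
   8 |  20 | acbccaaabcaccbaab
   9 |  17 | accacbccaaabcaccbaab
  10 |  30 | accbaab
  11 |   3 | accbbcacacbbccaccacbccaaabcaccbaab
  12 |  36 | b
  13 |  33 | baab
  14 |   2 | baccbbcacacbbccaccacbccaaabcaccbaab
  15 |   1 | bbaccbbcacacbbccaccacbccaaabcaccbaab
  16 |   6 | bbcacacbbccaccacbccaaabcaccbaab
  17 |  13 | bbccaccacbccaaabcaccbaab
  18 |   7 | bcacacbbccaccacbccaaabcaccbaab
  19 |  28 | bcaccbaab
  20 |  22 | bccaaabcaccbaab
  21 |  14 | bccaccacbccaaabcaccbaab
  22 |  24 | caaabcaccbaab
  23 |   8 | cacacbbccaccacbccaaabcaccbaab
  24 |  10 | cacbbccaccacbccaaabcaccbaab
  25 |  19 | cacbccaaabcaccbaab
  26 |  16 | caccacbccaaabcaccbaab
  27 |  29 | caccbaab
  28 |  32 | cbaab
  29 |   5 | cbbcacacbbccaccacbccaaabcaccbaab
  30 |  12 | cbbccaccacbccaaabcaccbaab
  31 |  21 | cbccaaabcaccbaab
  32 |  23 | ccaaabcaccbaab
  33 |  18 | ccacbccaaabcaccbaab
  34 |  15 | ccaccacbccaaabcaccbaab
  35 |  31 | ccbaab
  36 |   4 | ccbbcacacbbccaccacbccaaabcaccbaab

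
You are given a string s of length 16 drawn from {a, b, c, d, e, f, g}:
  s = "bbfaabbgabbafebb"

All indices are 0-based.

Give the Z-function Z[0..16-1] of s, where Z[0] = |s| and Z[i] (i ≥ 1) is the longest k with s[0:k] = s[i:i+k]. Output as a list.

Z[0]=16
i=1: fresh scan; Z[1]=1 extend→box=[1,2)
i=2: fresh scan; Z[2]=0
i=3: fresh scan; Z[3]=0
i=4: fresh scan; Z[4]=0
i=5: fresh scan; Z[5]=2 extend→box=[5,7)
i=6: min(r-i=1, Z[1]=1)=1; Z[6]=1
i=7: fresh scan; Z[7]=0
i=8: fresh scan; Z[8]=0
i=9: fresh scan; Z[9]=2 extend→box=[9,11)
i=10: min(r-i=1, Z[1]=1)=1; Z[10]=1
i=11: fresh scan; Z[11]=0
i=12: fresh scan; Z[12]=0
i=13: fresh scan; Z[13]=0
i=14: fresh scan; Z[14]=2 extend→box=[14,16)
i=15: min(r-i=1, Z[1]=1)=1; Z[15]=1

[16, 1, 0, 0, 0, 2, 1, 0, 0, 2, 1, 0, 0, 0, 2, 1]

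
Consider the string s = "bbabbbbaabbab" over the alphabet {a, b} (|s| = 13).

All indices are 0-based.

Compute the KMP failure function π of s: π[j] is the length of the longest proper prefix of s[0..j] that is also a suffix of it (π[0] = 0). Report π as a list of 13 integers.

[0, 1, 0, 1, 2, 2, 2, 3, 0, 1, 2, 3, 4]

π[0] = 0
j=1 s[j]='b': π[1]=1 (border 'b')
j=2 s[j]='a': k: 1→0; π[2]=0 (border '')
j=3 s[j]='b': π[3]=1 (border 'b')
j=4 s[j]='b': π[4]=2 (border 'bb')
j=5 s[j]='b': k: 2→1; π[5]=2 (border 'bb')
j=6 s[j]='b': k: 2→1; π[6]=2 (border 'bb')
j=7 s[j]='a': π[7]=3 (border 'bba')
j=8 s[j]='a': k: 3→0; π[8]=0 (border '')
j=9 s[j]='b': π[9]=1 (border 'b')
j=10 s[j]='b': π[10]=2 (border 'bb')
j=11 s[j]='a': π[11]=3 (border 'bba')
j=12 s[j]='b': π[12]=4 (border 'bbab')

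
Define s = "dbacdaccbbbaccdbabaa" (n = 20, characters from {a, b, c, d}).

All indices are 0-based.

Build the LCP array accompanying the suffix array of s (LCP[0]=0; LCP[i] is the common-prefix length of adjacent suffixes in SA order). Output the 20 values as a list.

[0, 1, 1, 1, 3, 2, 0, 2, 2, 3, 1, 2, 0, 1, 2, 1, 2, 0, 1, 3]

rank | idx | suffix
   0 |  19 | a
   1 |  18 | aa
   2 |  16 | abaa
   3 |   5 | accbbbaccdbabaa
   4 |  11 | accdbabaa
   5 |   2 | acdaccbbbaccdbabaa
   6 |  17 | baa
   7 |  15 | babaa
   8 |  10 | baccdbabaa
   9 |   1 | bacdaccbbbaccdbabaa
  10 |   9 | bbaccdbabaa
  11 |   8 | bbbaccdbabaa
  12 |   7 | cbbbaccdbabaa
  13 |   6 | ccbbbaccdbabaa
  14 |  12 | ccdbabaa
  15 |   3 | cdaccbbbaccdbabaa
  16 |  13 | cdbabaa
  17 |   4 | daccbbbaccdbabaa
  18 |  14 | dbabaa
  19 |   0 | dbacdaccbbbaccdbabaa

SA = [19, 18, 16, 5, 11, 2, 17, 15, 10, 1, 9, 8, 7, 6, 12, 3, 13, 4, 14, 0]
rank  pair      lcp
   1  s[19:],s[18:]  1  'a'
   2  s[18:],s[16:]  1  'a'
   3  s[16:],s[5:]  1  'a'
   4  s[5:],s[11:]  3  'acc'
   5  s[11:],s[2:]  2  'ac'
   6  s[2:],s[17:]  0  ''
   7  s[17:],s[15:]  2  'ba'
   8  s[15:],s[10:]  2  'ba'
   9  s[10:],s[1:]  3  'bac'
  10  s[1:],s[9:]  1  'b'
  11  s[9:],s[8:]  2  'bb'
  12  s[8:],s[7:]  0  ''
  13  s[7:],s[6:]  1  'c'
  14  s[6:],s[12:]  2  'cc'
  15  s[12:],s[3:]  1  'c'
  16  s[3:],s[13:]  2  'cd'
  17  s[13:],s[4:]  0  ''
  18  s[4:],s[14:]  1  'd'
  19  s[14:],s[0:]  3  'dba'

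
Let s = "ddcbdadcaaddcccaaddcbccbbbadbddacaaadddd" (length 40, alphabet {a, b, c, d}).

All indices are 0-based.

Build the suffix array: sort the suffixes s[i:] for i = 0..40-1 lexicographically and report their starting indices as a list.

[33, 15, 8, 34, 31, 26, 5, 16, 9, 35, 25, 24, 23, 20, 3, 28, 32, 14, 7, 22, 19, 2, 13, 21, 12, 39, 30, 4, 27, 6, 18, 1, 11, 38, 29, 17, 0, 10, 37, 36]

rank | idx | suffix
   0 |  33 | aaadddd
   1 |  15 | aaddcbccbbbadbddacaaadddd
   2 |   8 | aaddcccaaddcbccbbbadbddacaaadddd
   3 |  34 | aadddd
   4 |  31 | acaaadddd
   5 |  26 | adbddacaaadddd
   6 |   5 | adcaaddcccaaddcbccbbbadbddacaaadddd
   7 |  16 | addcbccbbbadbddacaaadddd
   8 |   9 | addcccaaddcbccbbbadbddacaaadddd
   9 |  35 | adddd
  10 |  25 | badbddacaaadddd
  11 |  24 | bbadbddacaaadddd
  12 |  23 | bbbadbddacaaadddd
  13 |  20 | bccbbbadbddacaaadddd
  14 |   3 | bdadcaaddcccaaddcbccbbbadbddacaaadddd
  15 |  28 | bddacaaadddd
  16 |  32 | caaadddd
  17 |  14 | caaddcbccbbbadbddacaaadddd
  18 |   7 | caaddcccaaddcbccbbbadbddacaaadddd
  19 |  22 | cbbbadbddacaaadddd
  20 |  19 | cbccbbbadbddacaaadddd
  21 |   2 | cbdadcaaddcccaaddcbccbbbadbddacaaadddd
  22 |  13 | ccaaddcbccbbbadbddacaaadddd
  23 |  21 | ccbbbadbddacaaadddd
  24 |  12 | cccaaddcbccbbbadbddacaaadddd
  25 |  39 | d
  26 |  30 | dacaaadddd
  27 |   4 | dadcaaddcccaaddcbccbbbadbddacaaadddd
  28 |  27 | dbddacaaadddd
  29 |   6 | dcaaddcccaaddcbccbbbadbddacaaadddd
  30 |  18 | dcbccbbbadbddacaaadddd
  31 |   1 | dcbdadcaaddcccaaddcbccbbbadbddacaaadddd
  32 |  11 | dcccaaddcbccbbbadbddacaaadddd
  33 |  38 | dd
  34 |  29 | ddacaaadddd
  35 |  17 | ddcbccbbbadbddacaaadddd
  36 |   0 | ddcbdadcaaddcccaaddcbccbbbadbddacaaadddd
  37 |  10 | ddcccaaddcbccbbbadbddacaaadddd
  38 |  37 | ddd
  39 |  36 | dddd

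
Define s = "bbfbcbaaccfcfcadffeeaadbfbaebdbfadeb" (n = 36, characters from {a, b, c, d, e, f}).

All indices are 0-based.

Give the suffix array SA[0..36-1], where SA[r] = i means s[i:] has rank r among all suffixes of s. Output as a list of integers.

rank | idx | suffix
   0 |   6 | aaccfcfcadffeeaadbfbaebdbfadeb
   1 |  20 | aadbfbaebdbfadeb
   2 |   7 | accfcfcadffeeaadbfbaebdbfadeb
   3 |  21 | adbfbaebdbfadeb
   4 |  32 | adeb
   5 |  14 | adffeeaadbfbaebdbfadeb
   6 |  26 | aebdbfadeb
   7 |  35 | b
   8 |   5 | baaccfcfcadffeeaadbfbaebdbfadeb
   9 |  25 | baebdbfadeb
  10 |   0 | bbfbcbaaccfcfcadffeeaadbfbaebdbfadeb
  11 |   3 | bcbaaccfcfcadffeeaadbfbaebdbfadeb
  12 |  28 | bdbfadeb
  13 |  30 | bfadeb
  14 |  23 | bfbaebdbfadeb
  15 |   1 | bfbcbaaccfcfcadffeeaadbfbaebdbfadeb
  16 |  13 | cadffeeaadbfbaebdbfadeb
  17 |   4 | cbaaccfcfcadffeeaadbfbaebdbfadeb
  18 |   8 | ccfcfcadffeeaadbfbaebdbfadeb
  19 |  11 | cfcadffeeaadbfbaebdbfadeb
  20 |   9 | cfcfcadffeeaadbfbaebdbfadeb
  21 |  29 | dbfadeb
  22 |  22 | dbfbaebdbfadeb
  23 |  33 | deb
  24 |  15 | dffeeaadbfbaebdbfadeb
  25 |  19 | eaadbfbaebdbfadeb
  26 |  34 | eb
  27 |  27 | ebdbfadeb
  28 |  18 | eeaadbfbaebdbfadeb
  29 |  31 | fadeb
  30 |  24 | fbaebdbfadeb
  31 |   2 | fbcbaaccfcfcadffeeaadbfbaebdbfadeb
  32 |  12 | fcadffeeaadbfbaebdbfadeb
  33 |  10 | fcfcadffeeaadbfbaebdbfadeb
  34 |  17 | feeaadbfbaebdbfadeb
  35 |  16 | ffeeaadbfbaebdbfadeb

[6, 20, 7, 21, 32, 14, 26, 35, 5, 25, 0, 3, 28, 30, 23, 1, 13, 4, 8, 11, 9, 29, 22, 33, 15, 19, 34, 27, 18, 31, 24, 2, 12, 10, 17, 16]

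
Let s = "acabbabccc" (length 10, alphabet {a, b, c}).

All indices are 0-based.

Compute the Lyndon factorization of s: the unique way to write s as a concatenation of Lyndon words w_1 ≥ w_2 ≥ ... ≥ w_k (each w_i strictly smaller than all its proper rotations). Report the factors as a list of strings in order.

["ac", "abbabccc"]

emit factor 1: 'ac' (i=0, period=2)
emit factor 2: 'abbabccc' (i=2, period=8)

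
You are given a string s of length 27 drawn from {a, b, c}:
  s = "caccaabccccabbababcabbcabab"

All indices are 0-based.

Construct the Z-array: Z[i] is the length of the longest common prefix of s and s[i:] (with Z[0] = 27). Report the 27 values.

[27, 0, 1, 2, 0, 0, 0, 1, 1, 1, 2, 0, 0, 0, 0, 0, 0, 0, 2, 0, 0, 0, 2, 0, 0, 0, 0]

Z[0]=27
i=1: i≥r, start 0; Z[1]=0
i=2: i≥r, start 0; Z[2]=1 scan→box=[2,3)
i=3: i≥r, start 0; Z[3]=2 scan→box=[3,5)
i=4: min(r-i=1, Z[1]=0)=0; Z[4]=0
i=5: i≥r, start 0; Z[5]=0
i=6: i≥r, start 0; Z[6]=0
i=7: i≥r, start 0; Z[7]=1 scan→box=[7,8)
i=8: i≥r, start 0; Z[8]=1 scan→box=[8,9)
i=9: i≥r, start 0; Z[9]=1 scan→box=[9,10)
i=10: i≥r, start 0; Z[10]=2 scan→box=[10,12)
i=11: min(r-i=1, Z[1]=0)=0; Z[11]=0
i=12: i≥r, start 0; Z[12]=0
i=13: i≥r, start 0; Z[13]=0
i=14: i≥r, start 0; Z[14]=0
i=15: i≥r, start 0; Z[15]=0
i=16: i≥r, start 0; Z[16]=0
i=17: i≥r, start 0; Z[17]=0
i=18: i≥r, start 0; Z[18]=2 scan→box=[18,20)
i=19: min(r-i=1, Z[1]=0)=0; Z[19]=0
i=20: i≥r, start 0; Z[20]=0
i=21: i≥r, start 0; Z[21]=0
i=22: i≥r, start 0; Z[22]=2 scan→box=[22,24)
i=23: min(r-i=1, Z[1]=0)=0; Z[23]=0
i=24: i≥r, start 0; Z[24]=0
i=25: i≥r, start 0; Z[25]=0
i=26: i≥r, start 0; Z[26]=0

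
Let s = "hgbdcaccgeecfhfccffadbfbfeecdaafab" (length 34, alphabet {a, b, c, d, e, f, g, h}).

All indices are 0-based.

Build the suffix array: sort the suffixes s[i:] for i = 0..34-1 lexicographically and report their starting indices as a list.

sorted suffixes:
  #0 SA[0]=29  'aafab'
  #1 SA[1]=32  'ab'
  #2 SA[2]=5  'accgeecfhfccffadbfbfeecdaafab'
  #3 SA[3]=19  'adbfbfeecdaafab'
  #4 SA[4]=30  'afab'
  #5 SA[5]=33  'b'
  #6 SA[6]=2  'bdcaccgeecfhfccffadbfbfeecdaafab'
  #7 SA[7]=21  'bfbfeecdaafab'
  #8 SA[8]=23  'bfeecdaafab'
  #9 SA[9]=4  'caccgeecfhfccffadbfbfeecdaafab'
  #10 SA[10]=15  'ccffadbfbfeecdaafab'
  #11 SA[11]=6  'ccgeecfhfccffadbfbfeecdaafab'
  #12 SA[12]=27  'cdaafab'
  #13 SA[13]=16  'cffadbfbfeecdaafab'
  #14 SA[14]=11  'cfhfccffadbfbfeecdaafab'
  #15 SA[15]=7  'cgeecfhfccffadbfbfeecdaafab'
  #16 SA[16]=28  'daafab'
  #17 SA[17]=20  'dbfbfeecdaafab'
  #18 SA[18]=3  'dcaccgeecfhfccffadbfbfeecdaafab'
  #19 SA[19]=26  'ecdaafab'
  #20 SA[20]=10  'ecfhfccffadbfbfeecdaafab'
  #21 SA[21]=25  'eecdaafab'
  #22 SA[22]=9  'eecfhfccffadbfbfeecdaafab'
  #23 SA[23]=31  'fab'
  #24 SA[24]=18  'fadbfbfeecdaafab'
  #25 SA[25]=22  'fbfeecdaafab'
  #26 SA[26]=14  'fccffadbfbfeecdaafab'
  #27 SA[27]=24  'feecdaafab'
  #28 SA[28]=17  'ffadbfbfeecdaafab'
  #29 SA[29]=12  'fhfccffadbfbfeecdaafab'
  #30 SA[30]=1  'gbdcaccgeecfhfccffadbfbfeecdaafab'
  #31 SA[31]=8  'geecfhfccffadbfbfeecdaafab'
  #32 SA[32]=13  'hfccffadbfbfeecdaafab'
  #33 SA[33]=0  'hgbdcaccgeecfhfccffadbfbfeecdaafab'

[29, 32, 5, 19, 30, 33, 2, 21, 23, 4, 15, 6, 27, 16, 11, 7, 28, 20, 3, 26, 10, 25, 9, 31, 18, 22, 14, 24, 17, 12, 1, 8, 13, 0]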